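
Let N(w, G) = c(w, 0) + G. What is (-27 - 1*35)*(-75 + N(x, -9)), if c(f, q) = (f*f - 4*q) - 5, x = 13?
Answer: -4960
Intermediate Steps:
c(f, q) = -5 + f² - 4*q (c(f, q) = (f² - 4*q) - 5 = -5 + f² - 4*q)
N(w, G) = -5 + G + w² (N(w, G) = (-5 + w² - 4*0) + G = (-5 + w² + 0) + G = (-5 + w²) + G = -5 + G + w²)
(-27 - 1*35)*(-75 + N(x, -9)) = (-27 - 1*35)*(-75 + (-5 - 9 + 13²)) = (-27 - 35)*(-75 + (-5 - 9 + 169)) = -62*(-75 + 155) = -62*80 = -4960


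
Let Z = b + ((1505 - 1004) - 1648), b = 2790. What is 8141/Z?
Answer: 8141/1643 ≈ 4.9550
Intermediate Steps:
Z = 1643 (Z = 2790 + ((1505 - 1004) - 1648) = 2790 + (501 - 1648) = 2790 - 1147 = 1643)
8141/Z = 8141/1643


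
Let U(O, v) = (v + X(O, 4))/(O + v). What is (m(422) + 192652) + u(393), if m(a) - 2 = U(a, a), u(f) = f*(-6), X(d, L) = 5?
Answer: 160610251/844 ≈ 1.9030e+5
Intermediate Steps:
u(f) = -6*f
U(O, v) = (5 + v)/(O + v) (U(O, v) = (v + 5)/(O + v) = (5 + v)/(O + v))
m(a) = 2 + (5 + a)/(2*a) (m(a) = 2 + (5 + a)/(a + a) = 2 + (5 + a)/((2*a)) = 2 + (1/(2*a))*(5 + a) = 2 + (5 + a)/(2*a))
(m(422) + 192652) + u(393) = ((5/2)*(1 + 422)/422 + 192652) - 6*393 = ((5/2)*(1/422)*423 + 192652) - 2358 = (2115/844 + 192652) - 2358 = 162600403/844 - 2358 = 160610251/844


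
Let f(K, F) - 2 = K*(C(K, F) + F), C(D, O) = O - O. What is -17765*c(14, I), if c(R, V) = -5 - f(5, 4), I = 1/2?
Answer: 479655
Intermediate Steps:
C(D, O) = 0
I = 1/2 ≈ 0.50000
f(K, F) = 2 + F*K (f(K, F) = 2 + K*(0 + F) = 2 + K*F = 2 + F*K)
c(R, V) = -27 (c(R, V) = -5 - (2 + 4*5) = -5 - (2 + 20) = -5 - 1*22 = -5 - 22 = -27)
-17765*c(14, I) = -17765*(-27) = 479655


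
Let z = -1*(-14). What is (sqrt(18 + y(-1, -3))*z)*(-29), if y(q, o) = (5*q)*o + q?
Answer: -1624*sqrt(2) ≈ -2296.7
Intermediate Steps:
y(q, o) = q + 5*o*q (y(q, o) = 5*o*q + q = q + 5*o*q)
z = 14
(sqrt(18 + y(-1, -3))*z)*(-29) = (sqrt(18 - (1 + 5*(-3)))*14)*(-29) = (sqrt(18 - (1 - 15))*14)*(-29) = (sqrt(18 - 1*(-14))*14)*(-29) = (sqrt(18 + 14)*14)*(-29) = (sqrt(32)*14)*(-29) = ((4*sqrt(2))*14)*(-29) = (56*sqrt(2))*(-29) = -1624*sqrt(2)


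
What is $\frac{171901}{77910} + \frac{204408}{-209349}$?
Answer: $\frac{318442463}{258894930} \approx 1.23$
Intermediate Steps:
$\frac{171901}{77910} + \frac{204408}{-209349} = 171901 \cdot \frac{1}{77910} + 204408 \left(- \frac{1}{209349}\right) = \frac{171901}{77910} - \frac{22712}{23261} = \frac{318442463}{258894930}$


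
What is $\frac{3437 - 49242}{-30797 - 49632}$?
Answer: $\frac{45805}{80429} \approx 0.56951$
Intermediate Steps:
$\frac{3437 - 49242}{-30797 - 49632} = - \frac{45805}{-80429} = \left(-45805\right) \left(- \frac{1}{80429}\right) = \frac{45805}{80429}$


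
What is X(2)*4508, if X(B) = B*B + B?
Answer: 27048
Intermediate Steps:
X(B) = B + B² (X(B) = B² + B = B + B²)
X(2)*4508 = (2*(1 + 2))*4508 = (2*3)*4508 = 6*4508 = 27048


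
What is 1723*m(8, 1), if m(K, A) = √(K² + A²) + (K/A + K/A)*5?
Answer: 137840 + 1723*√65 ≈ 1.5173e+5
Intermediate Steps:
m(K, A) = √(A² + K²) + 10*K/A (m(K, A) = √(A² + K²) + (2*K/A)*5 = √(A² + K²) + 10*K/A)
1723*m(8, 1) = 1723*(√(1² + 8²) + 10*8/1) = 1723*(√(1 + 64) + 10*8*1) = 1723*(√65 + 80) = 1723*(80 + √65) = 137840 + 1723*√65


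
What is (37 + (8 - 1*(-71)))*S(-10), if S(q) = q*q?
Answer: 11600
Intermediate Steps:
S(q) = q**2
(37 + (8 - 1*(-71)))*S(-10) = (37 + (8 - 1*(-71)))*(-10)**2 = (37 + (8 + 71))*100 = (37 + 79)*100 = 116*100 = 11600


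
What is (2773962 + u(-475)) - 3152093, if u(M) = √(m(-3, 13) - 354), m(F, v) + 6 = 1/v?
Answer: -378131 + I*√60827/13 ≈ -3.7813e+5 + 18.972*I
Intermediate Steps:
m(F, v) = -6 + 1/v
u(M) = I*√60827/13 (u(M) = √((-6 + 1/13) - 354) = √(-77/13 - 354) = √(-4679/13) = I*√60827/13)
(2773962 + u(-475)) - 3152093 = (2773962 + I*√60827/13) - 3152093 = -378131 + I*√60827/13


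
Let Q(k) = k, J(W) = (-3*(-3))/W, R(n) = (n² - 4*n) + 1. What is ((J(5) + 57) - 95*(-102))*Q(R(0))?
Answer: 48744/5 ≈ 9748.8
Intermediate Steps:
R(n) = 1 + n² - 4*n
J(W) = 9/W
((J(5) + 57) - 95*(-102))*Q(R(0)) = ((9/5 + 57) - 95*(-102))*(1 + 0² - 4*0) = ((9*(⅕) + 57) + 9690)*(1 + 0 + 0) = ((9/5 + 57) + 9690)*1 = (294/5 + 9690)*1 = (48744/5)*1 = 48744/5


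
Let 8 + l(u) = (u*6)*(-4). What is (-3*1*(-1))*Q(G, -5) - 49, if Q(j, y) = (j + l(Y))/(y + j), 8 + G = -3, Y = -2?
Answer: -871/16 ≈ -54.438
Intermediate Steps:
G = -11 (G = -8 - 3 = -11)
l(u) = -8 - 24*u (l(u) = -8 + (u*6)*(-4) = -8 + (6*u)*(-4) = -8 - 24*u)
Q(j, y) = (40 + j)/(j + y) (Q(j, y) = (j + (-8 - 24*(-2)))/(y + j) = (j + (-8 + 48))/(j + y) = (j + 40)/(j + y) = (40 + j)/(j + y))
(-3*1*(-1))*Q(G, -5) - 49 = (-3*1*(-1))*((40 - 11)/(-11 - 5)) - 49 = (-3*(-1))*(29/(-16)) - 49 = 3*(-1/16*29) - 49 = 3*(-29/16) - 49 = -87/16 - 49 = -871/16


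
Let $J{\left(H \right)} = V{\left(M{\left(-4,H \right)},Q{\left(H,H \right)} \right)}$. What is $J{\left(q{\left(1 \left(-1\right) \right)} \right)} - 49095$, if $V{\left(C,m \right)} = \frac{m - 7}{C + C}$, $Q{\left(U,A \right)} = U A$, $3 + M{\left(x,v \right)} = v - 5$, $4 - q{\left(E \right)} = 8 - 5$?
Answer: $- \frac{343662}{7} \approx -49095.0$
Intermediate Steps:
$q{\left(E \right)} = 1$ ($q{\left(E \right)} = 4 - \left(8 - 5\right) = 4 - 3 = 1$)
$M{\left(x,v \right)} = -8 + v$ ($M{\left(x,v \right)} = -3 + \left(v - 5\right) = -3 + \left(-5 + v\right) = -8 + v$)
$Q{\left(U,A \right)} = A U$
$V{\left(C,m \right)} = \frac{-7 + m}{2 C}$
$J{\left(H \right)} = \frac{-7 + H^{2}}{2 \left(-8 + H\right)}$ ($J{\left(H \right)} = \frac{-7 + H H}{2 \left(-8 + H\right)} = \frac{-7 + H^{2}}{2 \left(-8 + H\right)}$)
$J{\left(q{\left(1 \left(-1\right) \right)} \right)} - 49095 = \frac{-7 + 1^{2}}{2 \left(-8 + 1\right)} - 49095 = \frac{-7 + 1}{2 \left(-7\right)} - 49095 = \frac{1}{2} \left(- \frac{1}{7}\right) \left(-6\right) - 49095 = \frac{3}{7} - 49095 = - \frac{343662}{7}$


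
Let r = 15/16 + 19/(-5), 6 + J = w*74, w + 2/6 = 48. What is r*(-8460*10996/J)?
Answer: 798862149/10564 ≈ 75621.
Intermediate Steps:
w = 143/3 (w = -⅓ + 48 = 143/3 ≈ 47.667)
J = 10564/3 (J = -6 + (143/3)*74 = -6 + 10582/3 = 10564/3 ≈ 3521.3)
r = -229/80 (r = 15*(1/16) + 19*(-⅕) = 15/16 - 19/5 = -229/80 ≈ -2.8625)
r*(-8460*10996/J) = -(-96867)/(4*((10564/3)/10996)) = -(-96867)/(4*((10564/3)*(1/10996))) = -(-96867)/(4*2641/8247) = -(-96867)*8247/(4*2641) = -229/80*(-69769620/2641) = 798862149/10564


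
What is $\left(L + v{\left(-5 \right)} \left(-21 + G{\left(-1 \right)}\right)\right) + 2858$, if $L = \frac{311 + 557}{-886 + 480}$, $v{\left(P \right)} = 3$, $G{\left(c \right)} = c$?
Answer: $\frac{80906}{29} \approx 2789.9$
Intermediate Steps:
$L = - \frac{62}{29}$ ($L = \frac{868}{-406} = 868 \left(- \frac{1}{406}\right) = - \frac{62}{29} \approx -2.1379$)
$\left(L + v{\left(-5 \right)} \left(-21 + G{\left(-1 \right)}\right)\right) + 2858 = \left(- \frac{62}{29} + 3 \left(-21 - 1\right)\right) + 2858 = \left(- \frac{62}{29} + 3 \left(-22\right)\right) + 2858 = \left(- \frac{62}{29} - 66\right) + 2858 = - \frac{1976}{29} + 2858 = \frac{80906}{29}$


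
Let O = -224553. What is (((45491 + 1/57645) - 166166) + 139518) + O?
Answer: -11858152949/57645 ≈ -2.0571e+5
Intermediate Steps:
(((45491 + 1/57645) - 166166) + 139518) + O = (((45491 + 1/57645) - 166166) + 139518) - 224553 = ((2622328696/57645 - 166166) + 139518) - 224553 = (-6956310374/57645 + 139518) - 224553 = 1086204736/57645 - 224553 = -11858152949/57645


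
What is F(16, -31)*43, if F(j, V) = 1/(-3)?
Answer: -43/3 ≈ -14.333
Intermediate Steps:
F(j, V) = -⅓
F(16, -31)*43 = -⅓*43 = -43/3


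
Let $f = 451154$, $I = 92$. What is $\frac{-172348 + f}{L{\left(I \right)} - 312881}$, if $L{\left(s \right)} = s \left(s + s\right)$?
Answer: $- \frac{278806}{295953} \approx -0.94206$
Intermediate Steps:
$L{\left(s \right)} = 2 s^{2}$ ($L{\left(s \right)} = s 2 s = 2 s^{2}$)
$\frac{-172348 + f}{L{\left(I \right)} - 312881} = \frac{-172348 + 451154}{2 \cdot 92^{2} - 312881} = \frac{278806}{2 \cdot 8464 - 312881} = \frac{278806}{16928 - 312881} = \frac{278806}{-295953} = 278806 \left(- \frac{1}{295953}\right) = - \frac{278806}{295953}$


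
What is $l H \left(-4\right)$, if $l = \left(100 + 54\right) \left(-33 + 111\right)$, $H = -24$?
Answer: $1153152$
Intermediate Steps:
$l = 12012$ ($l = 154 \cdot 78 = 12012$)
$l H \left(-4\right) = 12012 \left(\left(-24\right) \left(-4\right)\right) = 12012 \cdot 96 = 1153152$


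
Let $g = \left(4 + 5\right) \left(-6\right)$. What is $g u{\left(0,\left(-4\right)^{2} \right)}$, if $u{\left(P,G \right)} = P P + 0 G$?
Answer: $0$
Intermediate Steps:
$u{\left(P,G \right)} = P^{2}$ ($u{\left(P,G \right)} = P^{2} + 0 = P^{2}$)
$g = -54$ ($g = 9 \left(-6\right) = -54$)
$g u{\left(0,\left(-4\right)^{2} \right)} = - 54 \cdot 0^{2} = \left(-54\right) 0 = 0$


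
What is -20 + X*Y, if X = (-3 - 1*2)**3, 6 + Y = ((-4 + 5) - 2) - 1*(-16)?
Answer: -1145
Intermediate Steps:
Y = 9 (Y = -6 + (((-4 + 5) - 2) - 1*(-16)) = -6 + ((1 - 2) + 16) = -6 + (-1 + 16) = -6 + 15 = 9)
X = -125 (X = (-3 - 2)**3 = (-5)**3 = -125)
-20 + X*Y = -20 - 125*9 = -20 - 1125 = -1145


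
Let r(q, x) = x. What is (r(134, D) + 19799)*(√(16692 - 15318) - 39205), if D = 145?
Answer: -781904520 + 19944*√1374 ≈ -7.8117e+8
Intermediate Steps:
(r(134, D) + 19799)*(√(16692 - 15318) - 39205) = (145 + 19799)*(√(16692 - 15318) - 39205) = 19944*(√1374 - 39205) = 19944*(-39205 + √1374) = -781904520 + 19944*√1374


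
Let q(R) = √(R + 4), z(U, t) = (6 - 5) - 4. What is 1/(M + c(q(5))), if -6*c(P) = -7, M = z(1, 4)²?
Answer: 6/61 ≈ 0.098361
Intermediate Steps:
z(U, t) = -3 (z(U, t) = 1 - 4 = -3)
q(R) = √(4 + R)
M = 9 (M = (-3)² = 9)
c(P) = 7/6 (c(P) = -⅙*(-7) = 7/6)
1/(M + c(q(5))) = 1/(9 + 7/6) = 1/(61/6) = 6/61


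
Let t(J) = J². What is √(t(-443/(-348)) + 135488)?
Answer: √16408335001/348 ≈ 368.09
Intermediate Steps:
√(t(-443/(-348)) + 135488) = √((-443/(-348))² + 135488) = √((-443*(-1/348))² + 135488) = √((443/348)² + 135488) = √(196249/121104 + 135488) = √(16408335001/121104) = √16408335001/348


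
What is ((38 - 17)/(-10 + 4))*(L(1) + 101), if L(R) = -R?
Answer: -350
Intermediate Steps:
((38 - 17)/(-10 + 4))*(L(1) + 101) = ((38 - 17)/(-10 + 4))*(-1*1 + 101) = (21/(-6))*(-1 + 101) = (21*(-⅙))*100 = -7/2*100 = -350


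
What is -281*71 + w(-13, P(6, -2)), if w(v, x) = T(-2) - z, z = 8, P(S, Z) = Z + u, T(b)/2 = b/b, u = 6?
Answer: -19957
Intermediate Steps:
T(b) = 2 (T(b) = 2*(b/b) = 2*1 = 2)
P(S, Z) = 6 + Z (P(S, Z) = Z + 6 = 6 + Z)
w(v, x) = -6 (w(v, x) = 2 - 1*8 = 2 - 8 = -6)
-281*71 + w(-13, P(6, -2)) = -281*71 - 6 = -19951 - 6 = -19957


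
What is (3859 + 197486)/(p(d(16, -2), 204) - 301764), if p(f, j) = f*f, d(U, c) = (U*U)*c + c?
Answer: -201345/37568 ≈ -5.3595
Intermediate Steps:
d(U, c) = c + c*U² (d(U, c) = U²*c + c = c*U² + c = c + c*U²)
p(f, j) = f²
(3859 + 197486)/(p(d(16, -2), 204) - 301764) = (3859 + 197486)/((-2*(1 + 16²))² - 301764) = 201345/((-2*(1 + 256))² - 301764) = 201345/((-2*257)² - 301764) = 201345/((-514)² - 301764) = 201345/(264196 - 301764) = 201345/(-37568) = 201345*(-1/37568) = -201345/37568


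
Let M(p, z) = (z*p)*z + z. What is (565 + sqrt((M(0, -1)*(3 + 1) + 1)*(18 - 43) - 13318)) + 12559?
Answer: 13124 + I*sqrt(13243) ≈ 13124.0 + 115.08*I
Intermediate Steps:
M(p, z) = z + p*z**2 (M(p, z) = (p*z)*z + z = p*z**2 + z = z + p*z**2)
(565 + sqrt((M(0, -1)*(3 + 1) + 1)*(18 - 43) - 13318)) + 12559 = (565 + sqrt(((-(1 + 0*(-1)))*(3 + 1) + 1)*(18 - 43) - 13318)) + 12559 = (565 + sqrt((-(1 + 0)*4 + 1)*(-25) - 13318)) + 12559 = (565 + sqrt((-1*1*4 + 1)*(-25) - 13318)) + 12559 = (565 + sqrt((-1*4 + 1)*(-25) - 13318)) + 12559 = (565 + sqrt((-4 + 1)*(-25) - 13318)) + 12559 = (565 + sqrt(-3*(-25) - 13318)) + 12559 = (565 + sqrt(75 - 13318)) + 12559 = (565 + sqrt(-13243)) + 12559 = (565 + I*sqrt(13243)) + 12559 = 13124 + I*sqrt(13243)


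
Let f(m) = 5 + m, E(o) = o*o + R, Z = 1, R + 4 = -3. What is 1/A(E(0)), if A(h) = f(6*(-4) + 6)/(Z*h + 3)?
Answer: 4/13 ≈ 0.30769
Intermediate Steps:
R = -7 (R = -4 - 3 = -7)
E(o) = -7 + o² (E(o) = o*o - 7 = o² - 7 = -7 + o²)
A(h) = -13/(3 + h) (A(h) = (5 + (6*(-4) + 6))/(1*h + 3) = (5 + (-24 + 6))/(h + 3) = (5 - 18)/(3 + h) = -13/(3 + h))
1/A(E(0)) = 1/(-13/(3 + (-7 + 0²))) = 1/(-13/(3 + (-7 + 0))) = 1/(-13/(3 - 7)) = 1/(-13/(-4)) = 1/(-13*(-¼)) = 1/(13/4) = 4/13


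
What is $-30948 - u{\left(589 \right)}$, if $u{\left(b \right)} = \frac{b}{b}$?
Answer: $-30949$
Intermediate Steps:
$u{\left(b \right)} = 1$
$-30948 - u{\left(589 \right)} = -30948 - 1 = -30949$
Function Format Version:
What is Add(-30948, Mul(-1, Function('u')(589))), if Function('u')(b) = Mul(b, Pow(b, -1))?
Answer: -30949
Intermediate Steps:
Function('u')(b) = 1
Add(-30948, Mul(-1, Function('u')(589))) = Add(-30948, Mul(-1, 1)) = Add(-30948, -1) = -30949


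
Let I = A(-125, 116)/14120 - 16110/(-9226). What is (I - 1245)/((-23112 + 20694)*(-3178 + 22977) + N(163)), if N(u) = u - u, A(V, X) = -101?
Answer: 80980501513/3118298626999920 ≈ 2.5969e-5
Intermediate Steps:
N(u) = 0
I = 113270687/65135560 (I = -101/14120 - 16110/(-9226) = -101*1/14120 - 16110*(-1/9226) = -101/14120 + 8055/4613 = 113270687/65135560 ≈ 1.7390)
(I - 1245)/((-23112 + 20694)*(-3178 + 22977) + N(163)) = (113270687/65135560 - 1245)/((-23112 + 20694)*(-3178 + 22977) + 0) = -80980501513/(65135560*(-2418*19799 + 0)) = -80980501513/(65135560*(-47873982 + 0)) = -80980501513/65135560/(-47873982) = -80980501513/65135560*(-1/47873982) = 80980501513/3118298626999920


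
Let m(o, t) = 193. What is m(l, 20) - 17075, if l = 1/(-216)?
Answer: -16882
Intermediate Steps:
l = -1/216 ≈ -0.0046296
m(l, 20) - 17075 = 193 - 17075 = -16882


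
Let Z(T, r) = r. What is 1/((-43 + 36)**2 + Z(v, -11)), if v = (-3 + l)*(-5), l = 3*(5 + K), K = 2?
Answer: 1/38 ≈ 0.026316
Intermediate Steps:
l = 21 (l = 3*(5 + 2) = 3*7 = 21)
v = -90 (v = (-3 + 21)*(-5) = 18*(-5) = -90)
1/((-43 + 36)**2 + Z(v, -11)) = 1/((-43 + 36)**2 - 11) = 1/((-7)**2 - 11) = 1/(49 - 11) = 1/38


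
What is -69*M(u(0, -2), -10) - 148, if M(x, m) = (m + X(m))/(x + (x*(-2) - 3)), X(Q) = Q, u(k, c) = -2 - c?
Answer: -608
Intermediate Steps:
M(x, m) = 2*m/(-3 - x) (M(x, m) = (m + m)/(x + (x*(-2) - 3)) = (2*m)/(x + (-2*x - 3)) = (2*m)/(x + (-3 - 2*x)) = (2*m)/(-3 - x) = 2*m/(-3 - x))
-69*M(u(0, -2), -10) - 148 = -(-138)*(-10)/(3 + (-2 - 1*(-2))) - 148 = -(-138)*(-10)/(3 + (-2 + 2)) - 148 = -(-138)*(-10)/(3 + 0) - 148 = -(-138)*(-10)/3 - 148 = -69*20/3 - 148 = -460 - 148 = -608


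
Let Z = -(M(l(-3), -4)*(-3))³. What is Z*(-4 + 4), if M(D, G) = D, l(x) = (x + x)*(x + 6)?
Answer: 0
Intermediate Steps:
l(x) = 2*x*(6 + x) (l(x) = (2*x)*(6 + x) = 2*x*(6 + x))
Z = -157464 (Z = -((2*(-3)*(6 - 3))*(-3))³ = -((2*(-3)*3)*(-3))³ = -(-18*(-3))³ = -1*54³ = -1*157464 = -157464)
Z*(-4 + 4) = -157464*(-4 + 4) = -157464*0 = 0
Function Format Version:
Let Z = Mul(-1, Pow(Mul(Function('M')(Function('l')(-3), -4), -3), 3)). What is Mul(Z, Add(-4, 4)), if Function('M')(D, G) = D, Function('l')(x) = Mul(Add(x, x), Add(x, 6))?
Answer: 0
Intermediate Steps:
Function('l')(x) = Mul(2, x, Add(6, x)) (Function('l')(x) = Mul(Mul(2, x), Add(6, x)) = Mul(2, x, Add(6, x)))
Z = -157464 (Z = Mul(-1, Pow(Mul(Mul(2, -3, Add(6, -3)), -3), 3)) = Mul(-1, Pow(Mul(Mul(2, -3, 3), -3), 3)) = Mul(-1, Pow(Mul(-18, -3), 3)) = Mul(-1, Pow(54, 3)) = Mul(-1, 157464) = -157464)
Mul(Z, Add(-4, 4)) = Mul(-157464, Add(-4, 4)) = Mul(-157464, 0) = 0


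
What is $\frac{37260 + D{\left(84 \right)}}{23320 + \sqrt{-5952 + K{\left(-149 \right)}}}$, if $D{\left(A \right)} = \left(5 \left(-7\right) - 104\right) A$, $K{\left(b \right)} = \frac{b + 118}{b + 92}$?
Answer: $\frac{34007276160}{30998216033} - \frac{793104 i \sqrt{20121}}{30998216033} \approx 1.0971 - 0.0036293 i$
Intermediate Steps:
$K{\left(b \right)} = \frac{118 + b}{92 + b}$
$D{\left(A \right)} = - 139 A$ ($D{\left(A \right)} = \left(-35 - 104\right) A = - 139 A$)
$\frac{37260 + D{\left(84 \right)}}{23320 + \sqrt{-5952 + K{\left(-149 \right)}}} = \frac{37260 - 11676}{23320 + \sqrt{-5952 + \frac{118 - 149}{92 - 149}}} = \frac{37260 - 11676}{23320 + \sqrt{-5952 + \frac{1}{-57} \left(-31\right)}} = \frac{25584}{23320 + \sqrt{-5952 - - \frac{31}{57}}} = \frac{25584}{23320 + \sqrt{-5952 + \frac{31}{57}}} = \frac{25584}{23320 + \sqrt{- \frac{339233}{57}}} = \frac{25584}{23320 + \frac{31 i \sqrt{20121}}{57}}$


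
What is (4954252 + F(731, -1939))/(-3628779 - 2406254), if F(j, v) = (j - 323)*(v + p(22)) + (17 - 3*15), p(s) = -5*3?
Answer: -4156992/6035033 ≈ -0.68881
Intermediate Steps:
p(s) = -15
F(j, v) = -28 + (-323 + j)*(-15 + v) (F(j, v) = (j - 323)*(v - 15) + (17 - 3*15) = (-323 + j)*(-15 + v) + (17 - 45) = (-323 + j)*(-15 + v) - 28 = -28 + (-323 + j)*(-15 + v))
(4954252 + F(731, -1939))/(-3628779 - 2406254) = (4954252 + (4817 - 323*(-1939) - 15*731 + 731*(-1939)))/(-3628779 - 2406254) = (4954252 + (4817 + 626297 - 10965 - 1417409))/(-6035033) = (4954252 - 797260)*(-1/6035033) = 4156992*(-1/6035033) = -4156992/6035033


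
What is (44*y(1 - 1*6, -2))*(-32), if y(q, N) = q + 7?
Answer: -2816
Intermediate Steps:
y(q, N) = 7 + q
(44*y(1 - 1*6, -2))*(-32) = (44*(7 + (1 - 1*6)))*(-32) = (44*(7 + (1 - 6)))*(-32) = (44*(7 - 5))*(-32) = (44*2)*(-32) = 88*(-32) = -2816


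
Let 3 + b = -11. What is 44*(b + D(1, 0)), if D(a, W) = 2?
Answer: -528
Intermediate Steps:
b = -14 (b = -3 - 11 = -14)
44*(b + D(1, 0)) = 44*(-14 + 2) = 44*(-12) = -528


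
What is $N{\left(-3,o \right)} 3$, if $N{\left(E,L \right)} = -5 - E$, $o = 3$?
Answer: $-6$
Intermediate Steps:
$N{\left(-3,o \right)} 3 = \left(-5 - -3\right) 3 = \left(-5 + 3\right) 3 = \left(-2\right) 3 = -6$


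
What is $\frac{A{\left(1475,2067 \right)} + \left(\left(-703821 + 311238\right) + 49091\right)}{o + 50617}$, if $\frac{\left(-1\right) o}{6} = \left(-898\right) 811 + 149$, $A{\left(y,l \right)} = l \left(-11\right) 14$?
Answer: $- \frac{661810}{4419391} \approx -0.14975$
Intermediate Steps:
$A{\left(y,l \right)} = - 154 l$ ($A{\left(y,l \right)} = - 11 l 14 = - 154 l$)
$o = 4368774$ ($o = - 6 \left(\left(-898\right) 811 + 149\right) = - 6 \left(-728278 + 149\right) = \left(-6\right) \left(-728129\right) = 4368774$)
$\frac{A{\left(1475,2067 \right)} + \left(\left(-703821 + 311238\right) + 49091\right)}{o + 50617} = \frac{\left(-154\right) 2067 + \left(\left(-703821 + 311238\right) + 49091\right)}{4368774 + 50617} = \frac{-318318 + \left(-392583 + 49091\right)}{4419391} = \left(-318318 - 343492\right) \frac{1}{4419391} = \left(-661810\right) \frac{1}{4419391} = - \frac{661810}{4419391}$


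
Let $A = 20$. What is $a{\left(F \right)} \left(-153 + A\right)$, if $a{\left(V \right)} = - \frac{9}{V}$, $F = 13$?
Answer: $\frac{1197}{13} \approx 92.077$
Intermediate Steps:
$a{\left(F \right)} \left(-153 + A\right) = - \frac{9}{13} \left(-153 + 20\right) = \left(-9\right) \frac{1}{13} \left(-133\right) = \left(- \frac{9}{13}\right) \left(-133\right) = \frac{1197}{13}$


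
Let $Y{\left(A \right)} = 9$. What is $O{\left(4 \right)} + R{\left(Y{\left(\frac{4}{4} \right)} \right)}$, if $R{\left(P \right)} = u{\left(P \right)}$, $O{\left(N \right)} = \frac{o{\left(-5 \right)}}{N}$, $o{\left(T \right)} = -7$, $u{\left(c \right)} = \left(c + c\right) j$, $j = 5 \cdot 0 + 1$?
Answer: $\frac{65}{4} \approx 16.25$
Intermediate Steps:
$j = 1$ ($j = 0 + 1 = 1$)
$u{\left(c \right)} = 2 c$ ($u{\left(c \right)} = \left(c + c\right) 1 = 2 c 1 = 2 c$)
$O{\left(N \right)} = - \frac{7}{N}$
$R{\left(P \right)} = 2 P$
$O{\left(4 \right)} + R{\left(Y{\left(\frac{4}{4} \right)} \right)} = - \frac{7}{4} + 2 \cdot 9 = \left(-7\right) \frac{1}{4} + 18 = - \frac{7}{4} + 18 = \frac{65}{4}$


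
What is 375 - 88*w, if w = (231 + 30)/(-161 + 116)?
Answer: 4427/5 ≈ 885.40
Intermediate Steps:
w = -29/5 (w = 261/(-45) = 261*(-1/45) = -29/5 ≈ -5.8000)
375 - 88*w = 375 - 88*(-29/5) = 375 + 2552/5 = 4427/5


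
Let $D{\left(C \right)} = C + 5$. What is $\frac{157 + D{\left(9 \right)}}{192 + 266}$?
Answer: $\frac{171}{458} \approx 0.37336$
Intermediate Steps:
$D{\left(C \right)} = 5 + C$
$\frac{157 + D{\left(9 \right)}}{192 + 266} = \frac{157 + \left(5 + 9\right)}{192 + 266} = \frac{157 + 14}{458} = 171 \cdot \frac{1}{458} = \frac{171}{458}$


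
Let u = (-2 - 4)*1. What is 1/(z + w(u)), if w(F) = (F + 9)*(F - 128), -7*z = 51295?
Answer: -7/54109 ≈ -0.00012937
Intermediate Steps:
u = -6 (u = -6*1 = -6)
z = -51295/7 (z = -⅐*51295 = -51295/7 ≈ -7327.9)
w(F) = (-128 + F)*(9 + F) (w(F) = (9 + F)*(-128 + F) = (-128 + F)*(9 + F))
1/(z + w(u)) = 1/(-51295/7 + (-1152 + (-6)² - 119*(-6))) = 1/(-51295/7 + (-1152 + 36 + 714)) = 1/(-51295/7 - 402) = 1/(-54109/7) = -7/54109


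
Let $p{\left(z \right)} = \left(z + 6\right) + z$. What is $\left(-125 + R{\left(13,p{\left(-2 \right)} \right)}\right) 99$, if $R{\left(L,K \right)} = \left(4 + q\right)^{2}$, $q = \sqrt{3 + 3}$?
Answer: $-10197 + 792 \sqrt{6} \approx -8257.0$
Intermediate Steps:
$q = \sqrt{6} \approx 2.4495$
$p{\left(z \right)} = 6 + 2 z$ ($p{\left(z \right)} = \left(6 + z\right) + z = 6 + 2 z$)
$R{\left(L,K \right)} = \left(4 + \sqrt{6}\right)^{2}$
$\left(-125 + R{\left(13,p{\left(-2 \right)} \right)}\right) 99 = \left(-125 + \left(4 + \sqrt{6}\right)^{2}\right) 99 = -12375 + 99 \left(4 + \sqrt{6}\right)^{2}$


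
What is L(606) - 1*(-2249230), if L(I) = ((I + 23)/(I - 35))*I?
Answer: 1284691504/571 ≈ 2.2499e+6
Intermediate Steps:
L(I) = I*(23 + I)/(-35 + I) (L(I) = ((23 + I)/(-35 + I))*I = I*(23 + I)/(-35 + I))
L(606) - 1*(-2249230) = 606*(23 + 606)/(-35 + 606) - 1*(-2249230) = 606*629/571 + 2249230 = 606*(1/571)*629 + 2249230 = 381174/571 + 2249230 = 1284691504/571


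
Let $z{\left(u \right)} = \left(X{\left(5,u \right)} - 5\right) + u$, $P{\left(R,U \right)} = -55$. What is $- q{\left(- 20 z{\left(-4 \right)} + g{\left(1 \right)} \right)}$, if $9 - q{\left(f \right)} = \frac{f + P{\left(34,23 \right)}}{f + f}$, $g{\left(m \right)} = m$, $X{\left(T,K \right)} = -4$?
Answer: $- \frac{2246}{261} \approx -8.6054$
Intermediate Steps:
$z{\left(u \right)} = -9 + u$ ($z{\left(u \right)} = \left(-4 - 5\right) + u = -9 + u$)
$q{\left(f \right)} = 9 - \frac{-55 + f}{2 f}$ ($q{\left(f \right)} = 9 - \frac{f - 55}{f + f} = 9 - \frac{-55 + f}{2 f}$)
$- q{\left(- 20 z{\left(-4 \right)} + g{\left(1 \right)} \right)} = - \frac{55 + 17 \left(- 20 \left(-9 - 4\right) + 1\right)}{2 \left(- 20 \left(-9 - 4\right) + 1\right)} = - \frac{55 + 17 \left(\left(-20\right) \left(-13\right) + 1\right)}{2 \left(\left(-20\right) \left(-13\right) + 1\right)} = - \frac{55 + 17 \left(260 + 1\right)}{2 \left(260 + 1\right)} = - \frac{55 + 17 \cdot 261}{2 \cdot 261} = - \frac{55 + 4437}{2 \cdot 261} = - \frac{4492}{2 \cdot 261} = \left(-1\right) \frac{2246}{261} = - \frac{2246}{261}$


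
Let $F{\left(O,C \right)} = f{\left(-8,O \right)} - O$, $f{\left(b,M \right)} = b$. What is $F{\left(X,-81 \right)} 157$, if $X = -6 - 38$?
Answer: $5652$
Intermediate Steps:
$X = -44$ ($X = -6 - 38 = -44$)
$F{\left(O,C \right)} = -8 - O$
$F{\left(X,-81 \right)} 157 = \left(-8 - -44\right) 157 = \left(-8 + 44\right) 157 = 36 \cdot 157 = 5652$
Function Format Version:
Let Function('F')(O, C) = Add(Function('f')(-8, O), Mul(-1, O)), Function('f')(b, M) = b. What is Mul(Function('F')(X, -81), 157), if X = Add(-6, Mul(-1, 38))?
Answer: 5652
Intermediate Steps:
X = -44 (X = Add(-6, -38) = -44)
Function('F')(O, C) = Add(-8, Mul(-1, O))
Mul(Function('F')(X, -81), 157) = Mul(Add(-8, Mul(-1, -44)), 157) = Mul(Add(-8, 44), 157) = Mul(36, 157) = 5652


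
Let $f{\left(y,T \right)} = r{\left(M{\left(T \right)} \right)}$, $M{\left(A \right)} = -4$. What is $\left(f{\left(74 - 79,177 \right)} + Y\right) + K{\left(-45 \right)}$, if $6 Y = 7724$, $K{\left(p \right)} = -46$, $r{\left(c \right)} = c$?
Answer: $\frac{3712}{3} \approx 1237.3$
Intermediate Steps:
$f{\left(y,T \right)} = -4$
$Y = \frac{3862}{3}$ ($Y = \frac{1}{6} \cdot 7724 = \frac{3862}{3} \approx 1287.3$)
$\left(f{\left(74 - 79,177 \right)} + Y\right) + K{\left(-45 \right)} = \left(-4 + \frac{3862}{3}\right) - 46 = \frac{3850}{3} - 46 = \frac{3712}{3}$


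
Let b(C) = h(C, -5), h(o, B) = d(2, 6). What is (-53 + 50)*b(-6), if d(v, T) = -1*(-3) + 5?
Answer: -24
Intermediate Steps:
d(v, T) = 8 (d(v, T) = 3 + 5 = 8)
h(o, B) = 8
b(C) = 8
(-53 + 50)*b(-6) = (-53 + 50)*8 = -3*8 = -24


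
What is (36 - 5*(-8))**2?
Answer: 5776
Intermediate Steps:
(36 - 5*(-8))**2 = (36 + 40)**2 = 76**2 = 5776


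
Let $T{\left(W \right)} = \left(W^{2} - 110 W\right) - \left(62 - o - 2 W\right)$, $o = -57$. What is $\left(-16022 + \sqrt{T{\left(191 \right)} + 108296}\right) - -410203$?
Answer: $394181 + \sqrt{124030} \approx 3.9453 \cdot 10^{5}$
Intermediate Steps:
$T{\left(W \right)} = -119 + W^{2} - 108 W$ ($T{\left(W \right)} = \left(W^{2} - 110 W\right) + \left(\left(-62 + \left(W - 57\right)\right) + W\right) = \left(W^{2} - 110 W\right) + \left(\left(-62 + \left(-57 + W\right)\right) + W\right) = \left(W^{2} - 110 W\right) + \left(\left(-119 + W\right) + W\right) = \left(W^{2} - 110 W\right) + \left(-119 + 2 W\right) = -119 + W^{2} - 108 W$)
$\left(-16022 + \sqrt{T{\left(191 \right)} + 108296}\right) - -410203 = \left(-16022 + \sqrt{\left(-119 + 191^{2} - 20628\right) + 108296}\right) - -410203 = \left(-16022 + \sqrt{\left(-119 + 36481 - 20628\right) + 108296}\right) + 410203 = \left(-16022 + \sqrt{15734 + 108296}\right) + 410203 = \left(-16022 + \sqrt{124030}\right) + 410203 = 394181 + \sqrt{124030}$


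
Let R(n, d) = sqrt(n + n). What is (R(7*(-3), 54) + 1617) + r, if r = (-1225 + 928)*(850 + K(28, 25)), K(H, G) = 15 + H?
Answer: -263604 + I*sqrt(42) ≈ -2.636e+5 + 6.4807*I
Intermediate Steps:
r = -265221 (r = (-1225 + 928)*(850 + (15 + 28)) = -297*(850 + 43) = -297*893 = -265221)
R(n, d) = sqrt(2)*sqrt(n) (R(n, d) = sqrt(2*n) = sqrt(2)*sqrt(n))
(R(7*(-3), 54) + 1617) + r = (sqrt(2)*sqrt(7*(-3)) + 1617) - 265221 = (sqrt(2)*sqrt(-21) + 1617) - 265221 = (sqrt(2)*(I*sqrt(21)) + 1617) - 265221 = (I*sqrt(42) + 1617) - 265221 = (1617 + I*sqrt(42)) - 265221 = -263604 + I*sqrt(42)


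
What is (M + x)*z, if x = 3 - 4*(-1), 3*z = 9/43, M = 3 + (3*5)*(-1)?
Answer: -15/43 ≈ -0.34884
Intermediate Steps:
M = -12 (M = 3 + 15*(-1) = 3 - 15 = -12)
z = 3/43 (z = (9/43)/3 = (9*(1/43))/3 = (1/3)*(9/43) = 3/43 ≈ 0.069767)
x = 7 (x = 3 + 4 = 7)
(M + x)*z = (-12 + 7)*(3/43) = -5*3/43 = -15/43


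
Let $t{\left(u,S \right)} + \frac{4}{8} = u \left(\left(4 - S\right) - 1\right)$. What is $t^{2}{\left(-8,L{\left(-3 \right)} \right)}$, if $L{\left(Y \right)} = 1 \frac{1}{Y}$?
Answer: $\frac{26569}{36} \approx 738.03$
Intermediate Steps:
$L{\left(Y \right)} = \frac{1}{Y}$
$t{\left(u,S \right)} = - \frac{1}{2} + u \left(3 - S\right)$ ($t{\left(u,S \right)} = - \frac{1}{2} + u \left(\left(4 - S\right) - 1\right) = - \frac{1}{2} + u \left(3 - S\right)$)
$t^{2}{\left(-8,L{\left(-3 \right)} \right)} = \left(- \frac{1}{2} + 3 \left(-8\right) - \frac{1}{-3} \left(-8\right)\right)^{2} = \left(- \frac{1}{2} - 24 - \left(- \frac{1}{3}\right) \left(-8\right)\right)^{2} = \left(- \frac{1}{2} - 24 - \frac{8}{3}\right)^{2} = \left(- \frac{163}{6}\right)^{2} = \frac{26569}{36}$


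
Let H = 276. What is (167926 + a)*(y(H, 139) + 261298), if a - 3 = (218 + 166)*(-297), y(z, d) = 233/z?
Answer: 3885815874761/276 ≈ 1.4079e+10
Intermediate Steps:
a = -114045 (a = 3 + (218 + 166)*(-297) = 3 + 384*(-297) = 3 - 114048 = -114045)
(167926 + a)*(y(H, 139) + 261298) = (167926 - 114045)*(233/276 + 261298) = 53881*(233*(1/276) + 261298) = 53881*(233/276 + 261298) = 53881*(72118481/276) = 3885815874761/276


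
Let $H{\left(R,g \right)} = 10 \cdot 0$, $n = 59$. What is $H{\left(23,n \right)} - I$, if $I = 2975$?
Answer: $-2975$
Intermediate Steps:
$H{\left(R,g \right)} = 0$
$H{\left(23,n \right)} - I = 0 - 2975 = -2975$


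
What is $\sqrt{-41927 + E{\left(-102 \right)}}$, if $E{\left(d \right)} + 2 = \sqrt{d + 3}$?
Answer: $\sqrt{-41929 + 3 i \sqrt{11}} \approx 0.024 + 204.77 i$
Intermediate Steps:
$E{\left(d \right)} = -2 + \sqrt{3 + d}$ ($E{\left(d \right)} = -2 + \sqrt{d + 3} = -2 + \sqrt{3 + d}$)
$\sqrt{-41927 + E{\left(-102 \right)}} = \sqrt{-41927 - \left(2 - \sqrt{3 - 102}\right)} = \sqrt{-41927 - \left(2 - \sqrt{-99}\right)} = \sqrt{-41927 - \left(2 - 3 i \sqrt{11}\right)} = \sqrt{-41929 + 3 i \sqrt{11}}$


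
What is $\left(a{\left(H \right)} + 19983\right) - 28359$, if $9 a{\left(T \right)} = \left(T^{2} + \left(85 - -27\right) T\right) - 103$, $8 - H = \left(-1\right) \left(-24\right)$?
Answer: $- \frac{77023}{9} \approx -8558.1$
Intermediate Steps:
$H = -16$ ($H = 8 - \left(-1\right) \left(-24\right) = 8 - 24 = -16$)
$a{\left(T \right)} = - \frac{103}{9} + \frac{T^{2}}{9} + \frac{112 T}{9}$ ($a{\left(T \right)} = \frac{\left(T^{2} + \left(85 - -27\right) T\right) - 103}{9} = \frac{\left(T^{2} + \left(85 + 27\right) T\right) - 103}{9} = \frac{\left(T^{2} + 112 T\right) - 103}{9} = \frac{-103 + T^{2} + 112 T}{9} = - \frac{103}{9} + \frac{T^{2}}{9} + \frac{112 T}{9}$)
$\left(a{\left(H \right)} + 19983\right) - 28359 = \left(\left(- \frac{103}{9} + \frac{\left(-16\right)^{2}}{9} + \frac{112}{9} \left(-16\right)\right) + 19983\right) - 28359 = \left(\left(- \frac{103}{9} + \frac{1}{9} \cdot 256 - \frac{1792}{9}\right) + 19983\right) - 28359 = \left(\left(- \frac{103}{9} + \frac{256}{9} - \frac{1792}{9}\right) + 19983\right) - 28359 = \left(- \frac{1639}{9} + 19983\right) - 28359 = \frac{178208}{9} - 28359 = - \frac{77023}{9}$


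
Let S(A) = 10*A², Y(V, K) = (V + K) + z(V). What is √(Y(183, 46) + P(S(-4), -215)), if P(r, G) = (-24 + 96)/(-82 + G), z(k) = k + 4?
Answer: 14*√2310/33 ≈ 20.390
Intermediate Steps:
z(k) = 4 + k
Y(V, K) = 4 + K + 2*V (Y(V, K) = (V + K) + (4 + V) = (K + V) + (4 + V) = 4 + K + 2*V)
P(r, G) = 72/(-82 + G)
√(Y(183, 46) + P(S(-4), -215)) = √((4 + 46 + 2*183) + 72/(-82 - 215)) = √((4 + 46 + 366) + 72/(-297)) = √(416 + 72*(-1/297)) = √(416 - 8/33) = √(13720/33) = 14*√2310/33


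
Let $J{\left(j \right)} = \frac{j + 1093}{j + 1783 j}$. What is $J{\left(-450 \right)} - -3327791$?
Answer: $\frac{2671550614157}{802800} \approx 3.3278 \cdot 10^{6}$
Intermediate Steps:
$J{\left(j \right)} = \frac{1093 + j}{1784 j}$
$J{\left(-450 \right)} - -3327791 = \frac{1093 - 450}{1784 \left(-450\right)} - -3327791 = \frac{1}{1784} \left(- \frac{1}{450}\right) 643 + 3327791 = - \frac{643}{802800} + 3327791 = \frac{2671550614157}{802800}$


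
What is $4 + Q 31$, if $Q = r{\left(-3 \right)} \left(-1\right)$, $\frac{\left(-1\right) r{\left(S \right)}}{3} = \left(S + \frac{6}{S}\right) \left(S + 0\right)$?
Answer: $1399$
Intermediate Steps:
$r{\left(S \right)} = - 3 S \left(S + \frac{6}{S}\right)$ ($r{\left(S \right)} = - 3 \left(S + \frac{6}{S}\right) \left(S + 0\right) = - 3 \left(S + \frac{6}{S}\right) S = - 3 S \left(S + \frac{6}{S}\right)$)
$Q = 45$ ($Q = \left(-18 - 3 \left(-3\right)^{2}\right) \left(-1\right) = \left(-18 - 27\right) \left(-1\right) = \left(-45\right) \left(-1\right) = 45$)
$4 + Q 31 = 4 + 45 \cdot 31 = 4 + 1395 = 1399$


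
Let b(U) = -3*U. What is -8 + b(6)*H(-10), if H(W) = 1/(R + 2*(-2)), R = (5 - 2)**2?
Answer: -58/5 ≈ -11.600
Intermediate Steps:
R = 9 (R = 3**2 = 9)
H(W) = 1/5 (H(W) = 1/(9 + 2*(-2)) = 1/(9 - 4) = 1/5)
-8 + b(6)*H(-10) = -8 - 3*6*(1/5) = -8 - 18*1/5 = -8 - 18/5 = -58/5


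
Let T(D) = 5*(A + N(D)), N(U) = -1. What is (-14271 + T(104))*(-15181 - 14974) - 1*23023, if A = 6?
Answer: 429565107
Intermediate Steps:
T(D) = 25 (T(D) = 5*(6 - 1) = 5*5 = 25)
(-14271 + T(104))*(-15181 - 14974) - 1*23023 = (-14271 + 25)*(-15181 - 14974) - 1*23023 = -14246*(-30155) - 23023 = 429588130 - 23023 = 429565107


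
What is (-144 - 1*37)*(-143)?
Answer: 25883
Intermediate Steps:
(-144 - 1*37)*(-143) = (-144 - 37)*(-143) = -181*(-143) = 25883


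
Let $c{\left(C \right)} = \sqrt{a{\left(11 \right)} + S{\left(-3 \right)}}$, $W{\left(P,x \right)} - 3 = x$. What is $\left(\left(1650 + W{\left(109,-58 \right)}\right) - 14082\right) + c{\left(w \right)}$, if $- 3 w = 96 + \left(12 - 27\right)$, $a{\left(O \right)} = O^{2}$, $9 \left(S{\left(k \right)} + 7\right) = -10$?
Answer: $-12487 + \frac{2 \sqrt{254}}{3} \approx -12476.0$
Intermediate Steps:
$S{\left(k \right)} = - \frac{73}{9}$ ($S{\left(k \right)} = -7 + \frac{1}{9} \left(-10\right) = -7 - \frac{10}{9} = - \frac{73}{9}$)
$W{\left(P,x \right)} = 3 + x$
$w = -27$ ($w = - \frac{96 + \left(12 - 27\right)}{3} = - \frac{96 - 15}{3} = \left(- \frac{1}{3}\right) 81 = -27$)
$c{\left(C \right)} = \frac{2 \sqrt{254}}{3}$ ($c{\left(C \right)} = \sqrt{11^{2} - \frac{73}{9}} = \sqrt{121 - \frac{73}{9}} = \sqrt{\frac{1016}{9}} = \frac{2 \sqrt{254}}{3}$)
$\left(\left(1650 + W{\left(109,-58 \right)}\right) - 14082\right) + c{\left(w \right)} = \left(\left(1650 + \left(3 - 58\right)\right) - 14082\right) + \frac{2 \sqrt{254}}{3} = \left(\left(1650 - 55\right) - 14082\right) + \frac{2 \sqrt{254}}{3} = \left(1595 - 14082\right) + \frac{2 \sqrt{254}}{3} = -12487 + \frac{2 \sqrt{254}}{3}$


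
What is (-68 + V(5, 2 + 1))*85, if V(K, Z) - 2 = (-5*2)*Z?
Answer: -8160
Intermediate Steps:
V(K, Z) = 2 - 10*Z (V(K, Z) = 2 + (-5*2)*Z = 2 - 10*Z)
(-68 + V(5, 2 + 1))*85 = (-68 + (2 - 10*(2 + 1)))*85 = (-68 + (2 - 10*3))*85 = (-68 + (2 - 30))*85 = (-68 - 28)*85 = -96*85 = -8160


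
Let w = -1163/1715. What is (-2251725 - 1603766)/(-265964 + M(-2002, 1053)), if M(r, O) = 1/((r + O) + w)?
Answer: 6279430480718/433175036587 ≈ 14.496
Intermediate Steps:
w = -1163/1715 (w = -1163*1/1715 = -1163/1715 ≈ -0.67813)
M(r, O) = 1/(-1163/1715 + O + r) (M(r, O) = 1/((r + O) - 1163/1715) = 1/((O + r) - 1163/1715) = 1/(-1163/1715 + O + r))
(-2251725 - 1603766)/(-265964 + M(-2002, 1053)) = (-2251725 - 1603766)/(-265964 + 1715/(-1163 + 1715*1053 + 1715*(-2002))) = -3855491/(-265964 + 1715/(-1163 + 1805895 - 3433430)) = -3855491/(-265964 + 1715/(-1628698)) = -3855491/(-265964 + 1715*(-1/1628698)) = -3855491/(-265964 - 1715/1628698) = -3855491/(-433175036587/1628698) = -3855491*(-1628698/433175036587) = 6279430480718/433175036587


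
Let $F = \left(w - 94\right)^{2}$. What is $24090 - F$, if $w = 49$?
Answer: $22065$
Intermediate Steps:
$F = 2025$ ($F = \left(49 - 94\right)^{2} = \left(-45\right)^{2} = 2025$)
$24090 - F = 24090 - 2025 = 22065$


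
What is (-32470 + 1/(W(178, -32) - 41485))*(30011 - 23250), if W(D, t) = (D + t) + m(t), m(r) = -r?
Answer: -9068112085451/41307 ≈ -2.1953e+8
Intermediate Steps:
W(D, t) = D (W(D, t) = (D + t) - t = D)
(-32470 + 1/(W(178, -32) - 41485))*(30011 - 23250) = (-32470 + 1/(178 - 41485))*(30011 - 23250) = (-32470 + 1/(-41307))*6761 = (-32470 - 1/41307)*6761 = -1341238291/41307*6761 = -9068112085451/41307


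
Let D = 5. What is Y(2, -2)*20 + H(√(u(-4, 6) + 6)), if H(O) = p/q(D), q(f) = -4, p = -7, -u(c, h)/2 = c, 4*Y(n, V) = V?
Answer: -33/4 ≈ -8.2500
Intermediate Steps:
Y(n, V) = V/4
u(c, h) = -2*c
H(O) = 7/4 (H(O) = -7/(-4) = -7*(-¼) = 7/4)
Y(2, -2)*20 + H(√(u(-4, 6) + 6)) = ((¼)*(-2))*20 + 7/4 = -½*20 + 7/4 = -10 + 7/4 = -33/4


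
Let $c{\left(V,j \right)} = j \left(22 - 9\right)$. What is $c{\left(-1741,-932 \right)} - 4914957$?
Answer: $-4927073$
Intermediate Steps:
$c{\left(V,j \right)} = 13 j$ ($c{\left(V,j \right)} = j 13 = 13 j$)
$c{\left(-1741,-932 \right)} - 4914957 = 13 \left(-932\right) - 4914957 = -12116 - 4914957 = -4927073$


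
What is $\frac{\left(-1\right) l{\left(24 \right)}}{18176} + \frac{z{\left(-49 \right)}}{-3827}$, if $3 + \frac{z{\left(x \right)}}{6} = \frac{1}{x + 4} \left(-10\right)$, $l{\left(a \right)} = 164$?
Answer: $- \frac{243521}{52169664} \approx -0.0046679$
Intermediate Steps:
$z{\left(x \right)} = -18 - \frac{60}{4 + x}$ ($z{\left(x \right)} = -18 + 6 \frac{1}{x + 4} \left(-10\right) = -18 + 6 \frac{1}{4 + x} \left(-10\right) = -18 + 6 \left(- \frac{10}{4 + x}\right) = -18 - \frac{60}{4 + x}$)
$\frac{\left(-1\right) l{\left(24 \right)}}{18176} + \frac{z{\left(-49 \right)}}{-3827} = \frac{\left(-1\right) 164}{18176} + \frac{6 \frac{1}{4 - 49} \left(-22 - -147\right)}{-3827} = \left(-164\right) \frac{1}{18176} + \frac{6 \left(-22 + 147\right)}{-45} \left(- \frac{1}{3827}\right) = - \frac{41}{4544} + 6 \left(- \frac{1}{45}\right) 125 \left(- \frac{1}{3827}\right) = - \frac{41}{4544} - - \frac{50}{11481} = - \frac{41}{4544} + \frac{50}{11481} = - \frac{243521}{52169664}$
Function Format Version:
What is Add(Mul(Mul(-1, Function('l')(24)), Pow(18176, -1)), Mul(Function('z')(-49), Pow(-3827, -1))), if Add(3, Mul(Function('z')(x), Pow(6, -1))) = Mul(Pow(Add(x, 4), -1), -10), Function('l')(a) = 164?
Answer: Rational(-243521, 52169664) ≈ -0.0046679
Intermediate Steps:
Function('z')(x) = Add(-18, Mul(-60, Pow(Add(4, x), -1))) (Function('z')(x) = Add(-18, Mul(6, Mul(Pow(Add(x, 4), -1), -10))) = Add(-18, Mul(6, Mul(Pow(Add(4, x), -1), -10))) = Add(-18, Mul(6, Mul(-10, Pow(Add(4, x), -1)))) = Add(-18, Mul(-60, Pow(Add(4, x), -1))))
Add(Mul(Mul(-1, Function('l')(24)), Pow(18176, -1)), Mul(Function('z')(-49), Pow(-3827, -1))) = Add(Mul(Mul(-1, 164), Pow(18176, -1)), Mul(Mul(6, Pow(Add(4, -49), -1), Add(-22, Mul(-3, -49))), Pow(-3827, -1))) = Add(Mul(-164, Rational(1, 18176)), Mul(Mul(6, Pow(-45, -1), Add(-22, 147)), Rational(-1, 3827))) = Add(Rational(-41, 4544), Mul(Mul(6, Rational(-1, 45), 125), Rational(-1, 3827))) = Add(Rational(-41, 4544), Mul(Rational(-50, 3), Rational(-1, 3827))) = Add(Rational(-41, 4544), Rational(50, 11481)) = Rational(-243521, 52169664)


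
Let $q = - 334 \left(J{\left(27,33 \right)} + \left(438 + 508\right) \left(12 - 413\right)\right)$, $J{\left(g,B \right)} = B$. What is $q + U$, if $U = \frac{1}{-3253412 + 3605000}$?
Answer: $\frac{44542874280697}{351588} \approx 1.2669 \cdot 10^{8}$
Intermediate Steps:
$U = \frac{1}{351588} \approx 2.8442 \cdot 10^{-6}$
$q = 126690542$ ($q = - 334 \left(33 + \left(438 + 508\right) \left(12 - 413\right)\right) = - 334 \left(33 + 946 \left(-401\right)\right) = - 334 \left(33 - 379346\right) = \left(-334\right) \left(-379313\right) = 126690542$)
$q + U = 126690542 + \frac{1}{351588} = \frac{44542874280697}{351588}$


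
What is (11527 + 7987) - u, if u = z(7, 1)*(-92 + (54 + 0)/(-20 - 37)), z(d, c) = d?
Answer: 383128/19 ≈ 20165.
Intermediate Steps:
u = -12362/19 (u = 7*(-92 + (54 + 0)/(-20 - 37)) = 7*(-92 + 54/(-57)) = 7*(-92 + 54*(-1/57)) = 7*(-92 - 18/19) = 7*(-1766/19) = -12362/19 ≈ -650.63)
(11527 + 7987) - u = (11527 + 7987) - 1*(-12362/19) = 19514 + 12362/19 = 383128/19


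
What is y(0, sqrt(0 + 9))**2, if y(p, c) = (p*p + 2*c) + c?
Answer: 81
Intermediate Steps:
y(p, c) = p**2 + 3*c (y(p, c) = (p**2 + 2*c) + c = p**2 + 3*c)
y(0, sqrt(0 + 9))**2 = (0**2 + 3*sqrt(0 + 9))**2 = (0 + 3*sqrt(9))**2 = (0 + 3*3)**2 = (0 + 9)**2 = 9**2 = 81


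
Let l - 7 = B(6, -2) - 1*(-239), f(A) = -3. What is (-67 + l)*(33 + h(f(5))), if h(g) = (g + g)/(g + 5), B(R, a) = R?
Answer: 5550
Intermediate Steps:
l = 252 (l = 7 + (6 - 1*(-239)) = 7 + (6 + 239) = 7 + 245 = 252)
h(g) = 2*g/(5 + g) (h(g) = (2*g)/(5 + g) = 2*g/(5 + g))
(-67 + l)*(33 + h(f(5))) = (-67 + 252)*(33 + 2*(-3)/(5 - 3)) = 185*(33 + 2*(-3)/2) = 185*(33 + 2*(-3)*(1/2)) = 185*(33 - 3) = 185*30 = 5550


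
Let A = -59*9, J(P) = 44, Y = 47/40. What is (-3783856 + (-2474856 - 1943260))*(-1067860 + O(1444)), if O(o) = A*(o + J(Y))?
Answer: 15239165552336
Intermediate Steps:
Y = 47/40 (Y = 47*(1/40) = 47/40 ≈ 1.1750)
A = -531
O(o) = -23364 - 531*o (O(o) = -531*(o + 44) = -531*(44 + o) = -23364 - 531*o)
(-3783856 + (-2474856 - 1943260))*(-1067860 + O(1444)) = (-3783856 + (-2474856 - 1943260))*(-1067860 + (-23364 - 531*1444)) = (-3783856 - 4418116)*(-1067860 + (-23364 - 766764)) = -8201972*(-1067860 - 790128) = -8201972*(-1857988) = 15239165552336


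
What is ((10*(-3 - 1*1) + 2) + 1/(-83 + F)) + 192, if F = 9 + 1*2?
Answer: 11087/72 ≈ 153.99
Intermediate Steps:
F = 11 (F = 9 + 2 = 11)
((10*(-3 - 1*1) + 2) + 1/(-83 + F)) + 192 = ((10*(-3 - 1*1) + 2) + 1/(-83 + 11)) + 192 = ((10*(-3 - 1) + 2) + 1/(-72)) + 192 = ((10*(-4) + 2) - 1/72) + 192 = ((-40 + 2) - 1/72) + 192 = (-38 - 1/72) + 192 = -2737/72 + 192 = 11087/72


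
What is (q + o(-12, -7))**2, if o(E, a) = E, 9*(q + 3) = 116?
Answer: 361/81 ≈ 4.4568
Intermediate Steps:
q = 89/9 (q = -3 + (1/9)*116 = -3 + 116/9 = 89/9 ≈ 9.8889)
(q + o(-12, -7))**2 = (89/9 - 12)**2 = (-19/9)**2 = 361/81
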